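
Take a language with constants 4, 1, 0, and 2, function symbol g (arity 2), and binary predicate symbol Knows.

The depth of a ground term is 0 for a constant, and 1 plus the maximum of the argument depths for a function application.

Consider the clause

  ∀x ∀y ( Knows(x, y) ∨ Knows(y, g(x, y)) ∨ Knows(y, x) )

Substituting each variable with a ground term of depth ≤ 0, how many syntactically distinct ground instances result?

Ground terms of depth ≤ 0:
  Let N_k = |{terms of depth ≤ k}|. Then N_0 = 4 and N_k = 4 + N_{k-1}^2 for k ≥ 1 (one summand per function symbol, arity giving the exponent).
  N_0 = 4
So there are 4 ground terms available for substitution.
The clause has 2 distinct variables (x, y), each appearing in the body. In the free term algebra distinct substitutions yield syntactically distinct ground instances.
Number of ground instances = 4^2 = 16.

16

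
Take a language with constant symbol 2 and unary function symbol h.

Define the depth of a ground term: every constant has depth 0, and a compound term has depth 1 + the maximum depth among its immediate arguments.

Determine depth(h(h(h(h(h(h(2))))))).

depth(h(2)) = 1 + depth(2) = 1 + 0 = 1
depth(h(h(2))) = 1 + depth(h(2)) = 1 + 1 = 2
depth(h(h(h(2)))) = 1 + depth(h(h(2))) = 1 + 2 = 3
depth(h(h(h(h(2))))) = 1 + depth(h(h(h(2)))) = 1 + 3 = 4
depth(h(h(h(h(h(2)))))) = 1 + depth(h(h(h(h(2))))) = 1 + 4 = 5
depth(h(h(h(h(h(h(2))))))) = 1 + depth(h(h(h(h(h(2)))))) = 1 + 5 = 6

6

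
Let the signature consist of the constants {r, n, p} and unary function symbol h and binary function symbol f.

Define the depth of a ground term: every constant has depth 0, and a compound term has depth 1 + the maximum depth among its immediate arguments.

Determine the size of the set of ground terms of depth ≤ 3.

59295

If N_k denotes the number of depth-≤k ground terms, the 3 constants give N_0 = 3, and each function symbol of arity r contributes N_{k-1}^r new terms at level k: N_k = 3 + N_{k-1} + N_{k-1}^2.
N_0 = 3
N_1 = 3 + 3 + 3^2 = 15
N_2 = 3 + 15 + 15^2 = 243
N_3 = 3 + 243 + 243^2 = 59295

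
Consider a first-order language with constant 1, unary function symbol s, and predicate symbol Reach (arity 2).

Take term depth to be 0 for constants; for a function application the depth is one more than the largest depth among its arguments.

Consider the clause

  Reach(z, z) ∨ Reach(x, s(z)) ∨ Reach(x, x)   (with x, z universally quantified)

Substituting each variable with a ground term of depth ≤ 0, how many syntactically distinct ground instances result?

1

Ground terms of depth ≤ 0:
  Count level by level. With function symbols s/1, the terms of depth ≤ k are the 1 constant together with each function applied to depth-≤(k−1) tuples, so N_k = 1 + N_{k-1}.
  N_0 = 1
  Explicitly: 1.
So there is exactly 1 ground term available for substitution.
The body mentions every one of the 2 quantified variables; since ground terms form a free algebra, no two substitutions collapse to the same formula.
Number of ground instances = 1^2 = 1.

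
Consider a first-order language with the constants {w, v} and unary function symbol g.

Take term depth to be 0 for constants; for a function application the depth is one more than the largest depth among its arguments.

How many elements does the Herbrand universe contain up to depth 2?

If N_k denotes the number of depth-≤k ground terms, the 2 constants give N_0 = 2, and each function symbol of arity r contributes N_{k-1}^r new terms at level k: N_k = 2 + N_{k-1}.
N_0 = 2
N_1 = 2 + 2 = 4
N_2 = 2 + 4 = 6
Explicitly: w, v, g(w), g(v), g(g(w)), g(g(v)).

6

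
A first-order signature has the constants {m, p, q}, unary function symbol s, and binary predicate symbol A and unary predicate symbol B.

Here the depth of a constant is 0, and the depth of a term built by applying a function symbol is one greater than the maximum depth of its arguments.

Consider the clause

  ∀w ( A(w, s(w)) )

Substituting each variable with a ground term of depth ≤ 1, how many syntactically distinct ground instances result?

Ground terms of depth ≤ 1:
  Write N_k for the number of ground terms of depth ≤ k. A term of depth ≤ k is either a constant or a function symbol applied to arguments of depth ≤ k−1, so N_k = 3 + N_{k-1}.
  N_0 = 3
  N_1 = 3 + 3 = 6
So there are 6 ground terms available for substitution.
There is 1 variable to instantiate (w),  occurring in at least one literal, so different choices give different ground instances.
Number of ground instances = 6.

6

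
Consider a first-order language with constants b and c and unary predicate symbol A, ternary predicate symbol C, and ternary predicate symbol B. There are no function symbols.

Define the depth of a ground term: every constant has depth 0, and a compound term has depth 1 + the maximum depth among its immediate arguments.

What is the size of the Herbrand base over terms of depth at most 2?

First count ground terms of depth ≤ 2.
With no function symbols every ground term is a constant, so there are exactly 2 ground terms at every depth bound.
N_0 = 2
N_1 = 2
N_2 = 2
Explicitly: b, c.
So |H| = 2.
A ground atom is a predicate applied to a tuple of terms from H, so the count is the sum over predicates of |H|^arity:
  A: 2;  C: 2^3 = 8;  B: 2^3 = 8
Total ground atoms: 2 + 8 + 8 = 18.

18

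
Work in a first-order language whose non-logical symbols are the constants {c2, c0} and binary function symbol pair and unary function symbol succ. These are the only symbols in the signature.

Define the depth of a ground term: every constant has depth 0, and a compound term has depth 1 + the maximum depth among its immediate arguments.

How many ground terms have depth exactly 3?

Write N_k for the number of ground terms of depth ≤ k. A term of depth ≤ k is either a constant or a function symbol applied to arguments of depth ≤ k−1, so N_k = 2 + N_{k-1}^2 + N_{k-1}.
N_0 = 2
N_1 = 2 + 2^2 + 2 = 8
N_2 = 2 + 8^2 + 8 = 74
N_3 = 2 + 74^2 + 74 = 5552
Terms of depth exactly 3: N_3 − N_2 = 5552 − 74 = 5478.

5478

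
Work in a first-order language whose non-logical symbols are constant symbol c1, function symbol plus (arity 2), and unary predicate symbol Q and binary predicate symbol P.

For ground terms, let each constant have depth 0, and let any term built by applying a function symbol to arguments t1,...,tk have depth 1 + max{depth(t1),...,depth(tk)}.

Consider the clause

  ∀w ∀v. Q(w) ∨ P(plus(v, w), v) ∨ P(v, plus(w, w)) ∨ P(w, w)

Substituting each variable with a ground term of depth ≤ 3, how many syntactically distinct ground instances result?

Ground terms of depth ≤ 3:
  Count level by level. With function symbols plus/2, the terms of depth ≤ k are the 1 constant together with each function applied to depth-≤(k−1) tuples, so N_k = 1 + N_{k-1}^2.
  N_0 = 1
  N_1 = 1 + 1^2 = 2
  N_2 = 1 + 2^2 = 5
  N_3 = 1 + 5^2 = 26
So there are 26 ground terms available for substitution.
There are 2 variables to instantiate (w, v), each occurring in at least one literal, so different choices give different ground instances.
Number of ground instances = 26^2 = 676.

676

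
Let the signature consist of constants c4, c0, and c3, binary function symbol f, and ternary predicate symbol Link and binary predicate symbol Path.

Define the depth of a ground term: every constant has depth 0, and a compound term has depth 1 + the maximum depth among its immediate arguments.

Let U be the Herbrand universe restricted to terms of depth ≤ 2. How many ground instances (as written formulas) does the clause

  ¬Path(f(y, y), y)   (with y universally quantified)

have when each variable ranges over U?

147

Ground terms of depth ≤ 2:
  Write N_k for the number of ground terms of depth ≤ k. A term of depth ≤ k is either a constant or a function symbol applied to arguments of depth ≤ k−1, so N_k = 3 + N_{k-1}^2.
  N_0 = 3
  N_1 = 3 + 3^2 = 12
  N_2 = 3 + 12^2 = 147
So there are 147 ground terms available for substitution.
The body mentions the single quantified variable y; since ground terms form a free algebra, no two substitutions collapse to the same formula.
Number of ground instances = 147.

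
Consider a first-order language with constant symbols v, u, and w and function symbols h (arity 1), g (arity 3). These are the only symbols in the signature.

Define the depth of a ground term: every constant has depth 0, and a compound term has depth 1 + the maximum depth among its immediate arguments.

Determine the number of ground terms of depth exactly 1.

Count level by level. With function symbols h/1, g/3, the terms of depth ≤ k are the 3 constants together with each function applied to depth-≤(k−1) tuples, so N_k = 3 + N_{k-1} + N_{k-1}^3.
N_0 = 3
N_1 = 3 + 3 + 3^3 = 33
Terms of depth exactly 1: N_1 − N_0 = 33 − 3 = 30.

30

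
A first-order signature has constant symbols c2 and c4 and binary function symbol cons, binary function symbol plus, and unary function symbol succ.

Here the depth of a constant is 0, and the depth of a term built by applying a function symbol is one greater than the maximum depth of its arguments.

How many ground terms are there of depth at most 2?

Count level by level. With function symbols cons/2, plus/2, succ/1, the terms of depth ≤ k are the 2 constants together with each function applied to depth-≤(k−1) tuples, so N_k = 2 + N_{k-1}^2 + N_{k-1}^2 + N_{k-1}.
N_0 = 2
N_1 = 2 + 2^2 + 2^2 + 2 = 12
N_2 = 2 + 12^2 + 12^2 + 12 = 302

302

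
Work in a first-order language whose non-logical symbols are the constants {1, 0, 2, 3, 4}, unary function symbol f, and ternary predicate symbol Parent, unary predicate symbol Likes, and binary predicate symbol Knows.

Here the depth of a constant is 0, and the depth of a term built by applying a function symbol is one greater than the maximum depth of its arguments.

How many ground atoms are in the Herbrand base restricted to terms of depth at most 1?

First count ground terms of depth ≤ 1.
Let N_k count ground terms of depth at most k. Each non-constant term of depth ≤ k is some function symbol applied to depth-≤(k−1) arguments, giving N_k = 5 + N_{k-1}.
N_0 = 5
N_1 = 5 + 5 = 10
Explicitly: 1, 0, 2, 3, 4, f(1), f(0), f(2), f(3), f(4).
So |H| = 10.
A ground atom is a predicate applied to a tuple of terms from H, so the count is the sum over predicates of |H|^arity:
  Parent: 10^3 = 1000;  Likes: 10;  Knows: 10^2 = 100
Total ground atoms: 1000 + 10 + 100 = 1110.

1110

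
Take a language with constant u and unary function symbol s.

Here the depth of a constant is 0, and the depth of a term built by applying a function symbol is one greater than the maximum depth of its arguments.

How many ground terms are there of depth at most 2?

Let N_k = |{terms of depth ≤ k}|. Then N_0 = 1 and N_k = 1 + N_{k-1} for k ≥ 1 (one summand per function symbol, arity giving the exponent).
N_0 = 1
N_1 = 1 + 1 = 2
N_2 = 1 + 2 = 3
Explicitly: u, s(u), s(s(u)).

3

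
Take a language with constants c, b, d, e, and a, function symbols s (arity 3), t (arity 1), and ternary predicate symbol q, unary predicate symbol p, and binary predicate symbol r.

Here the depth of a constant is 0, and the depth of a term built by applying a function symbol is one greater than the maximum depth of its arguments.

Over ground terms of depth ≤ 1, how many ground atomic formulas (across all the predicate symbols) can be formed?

First count ground terms of depth ≤ 1.
Write N_k for the number of ground terms of depth ≤ k. A term of depth ≤ k is either a constant or a function symbol applied to arguments of depth ≤ k−1, so N_k = 5 + N_{k-1}^3 + N_{k-1}.
N_0 = 5
N_1 = 5 + 5^3 + 5 = 135
So |H| = 135.
Ground atoms are formed by filling each argument slot of a predicate with a term from H, so an r-ary predicate gives |H|^r atoms:
  q: 135^3 = 2460375;  p: 135;  r: 135^2 = 18225
Total ground atoms: 2460375 + 135 + 18225 = 2478735.

2478735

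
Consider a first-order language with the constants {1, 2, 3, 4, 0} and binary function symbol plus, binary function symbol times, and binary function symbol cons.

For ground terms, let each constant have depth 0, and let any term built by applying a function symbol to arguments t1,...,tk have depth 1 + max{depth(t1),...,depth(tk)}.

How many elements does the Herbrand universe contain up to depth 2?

19205

If N_k denotes the number of depth-≤k ground terms, the 5 constants give N_0 = 5, and each function symbol of arity r contributes N_{k-1}^r new terms at level k: N_k = 5 + N_{k-1}^2 + N_{k-1}^2 + N_{k-1}^2.
N_0 = 5
N_1 = 5 + 5^2 + 5^2 + 5^2 = 80
N_2 = 5 + 80^2 + 80^2 + 80^2 = 19205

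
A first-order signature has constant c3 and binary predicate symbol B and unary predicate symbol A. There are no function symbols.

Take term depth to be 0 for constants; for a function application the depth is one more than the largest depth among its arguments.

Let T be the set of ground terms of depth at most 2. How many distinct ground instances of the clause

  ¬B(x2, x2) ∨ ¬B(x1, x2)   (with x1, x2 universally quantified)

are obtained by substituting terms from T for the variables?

1

Ground terms of depth ≤ 2:
  With no function symbols every ground term is a constant, so there is exactly 1 ground term at every depth bound.
  N_0 = 1
  N_1 = 1
  N_2 = 1
  Explicitly: c3.
So there is exactly 1 ground term available for substitution.
Each of x1, x2 ranges independently over the available ground terms, and distinct assignments produce distinct instances.
Number of ground instances = 1^2 = 1.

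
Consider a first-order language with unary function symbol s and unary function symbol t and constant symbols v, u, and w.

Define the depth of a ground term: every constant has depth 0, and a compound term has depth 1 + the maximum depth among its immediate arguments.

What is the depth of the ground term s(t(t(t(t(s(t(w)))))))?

depth(t(w)) = 1 + depth(w) = 1 + 0 = 1
depth(s(t(w))) = 1 + depth(t(w)) = 1 + 1 = 2
depth(t(s(t(w)))) = 1 + depth(s(t(w))) = 1 + 2 = 3
depth(t(t(s(t(w))))) = 1 + depth(t(s(t(w)))) = 1 + 3 = 4
depth(t(t(t(s(t(w)))))) = 1 + depth(t(t(s(t(w))))) = 1 + 4 = 5
depth(t(t(t(t(s(t(w))))))) = 1 + depth(t(t(t(s(t(w)))))) = 1 + 5 = 6
depth(s(t(t(t(t(s(t(w)))))))) = 1 + depth(t(t(t(t(s(t(w))))))) = 1 + 6 = 7

7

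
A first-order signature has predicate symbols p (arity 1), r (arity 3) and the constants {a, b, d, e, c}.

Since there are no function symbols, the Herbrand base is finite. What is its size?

With no function symbols, the Herbrand universe is just the 5 constants.
Ground atoms per predicate: p: 5, r: 5^3 = 125.
Herbrand base size = 5 + 125 = 130.

130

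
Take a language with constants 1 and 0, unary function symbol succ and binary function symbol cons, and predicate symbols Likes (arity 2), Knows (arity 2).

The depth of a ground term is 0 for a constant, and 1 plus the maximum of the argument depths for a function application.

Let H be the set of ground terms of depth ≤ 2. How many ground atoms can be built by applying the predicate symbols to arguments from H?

10952

First count ground terms of depth ≤ 2.
If N_k denotes the number of depth-≤k ground terms, the 2 constants give N_0 = 2, and each function symbol of arity r contributes N_{k-1}^r new terms at level k: N_k = 2 + N_{k-1} + N_{k-1}^2.
N_0 = 2
N_1 = 2 + 2 + 2^2 = 8
N_2 = 2 + 8 + 8^2 = 74
So |H| = 74.
A ground atom is a predicate applied to a tuple of terms from H, so the count is the sum over predicates of |H|^arity:
  Likes: 74^2 = 5476;  Knows: 74^2 = 5476
Total ground atoms: 5476 + 5476 = 10952.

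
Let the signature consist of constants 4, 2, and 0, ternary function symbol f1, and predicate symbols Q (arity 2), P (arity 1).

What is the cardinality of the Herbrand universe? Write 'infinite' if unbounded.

The signature has at least one function symbol (f1, arity 3) and at least one constant (4).
Iterating f1 gives infinitely many distinct ground terms: 4, f1(4, 4, 4), f1(f1(4, 4, 4), f1(4, 4, 4), f1(4, 4, 4)), ...
So the Herbrand universe is infinite.

infinite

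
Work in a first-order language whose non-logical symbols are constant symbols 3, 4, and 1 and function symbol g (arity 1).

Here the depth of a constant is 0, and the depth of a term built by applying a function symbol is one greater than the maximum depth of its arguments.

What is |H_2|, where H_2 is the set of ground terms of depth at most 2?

Write N_k for the number of ground terms of depth ≤ k. A term of depth ≤ k is either a constant or a function symbol applied to arguments of depth ≤ k−1, so N_k = 3 + N_{k-1}.
N_0 = 3
N_1 = 3 + 3 = 6
N_2 = 3 + 6 = 9
Explicitly: 3, 4, 1, g(3), g(4), g(1), g(g(3)), g(g(4)), g(g(1)).

9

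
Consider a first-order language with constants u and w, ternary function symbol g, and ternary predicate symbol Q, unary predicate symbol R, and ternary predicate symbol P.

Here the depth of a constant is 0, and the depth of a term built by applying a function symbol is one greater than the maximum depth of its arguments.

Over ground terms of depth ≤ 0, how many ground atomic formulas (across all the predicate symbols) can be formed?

18

First count ground terms of depth ≤ 0.
Let N_k count ground terms of depth at most k. Each non-constant term of depth ≤ k is some function symbol applied to depth-≤(k−1) arguments, giving N_k = 2 + N_{k-1}^3.
N_0 = 2
So |H| = 2.
Each predicate of arity r yields |H|^r ground atoms (one per choice of an r-tuple from H):
  Q: 2^3 = 8;  R: 2;  P: 2^3 = 8
Total ground atoms: 8 + 2 + 8 = 18.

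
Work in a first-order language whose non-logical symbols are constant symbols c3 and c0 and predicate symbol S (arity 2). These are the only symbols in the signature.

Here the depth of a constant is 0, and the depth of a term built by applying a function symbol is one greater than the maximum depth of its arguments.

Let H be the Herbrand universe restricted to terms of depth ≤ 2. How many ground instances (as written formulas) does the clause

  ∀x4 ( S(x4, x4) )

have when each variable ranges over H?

2

Ground terms of depth ≤ 2:
  With no function symbols every ground term is a constant, so there are exactly 2 ground terms at every depth bound.
  N_0 = 2
  N_1 = 2
  N_2 = 2
So there are 2 ground terms available for substitution.
The clause has 1 distinct variable (x4), which appears in the body. In the free term algebra distinct substitutions yield syntactically distinct ground instances.
Number of ground instances = 2.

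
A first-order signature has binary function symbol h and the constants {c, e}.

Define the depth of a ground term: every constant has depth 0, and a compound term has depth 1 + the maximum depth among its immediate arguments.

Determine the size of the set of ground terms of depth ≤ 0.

Let N_k = |{terms of depth ≤ k}|. Then N_0 = 2 and N_k = 2 + N_{k-1}^2 for k ≥ 1 (one summand per function symbol, arity giving the exponent).
N_0 = 2
Explicitly: c, e.

2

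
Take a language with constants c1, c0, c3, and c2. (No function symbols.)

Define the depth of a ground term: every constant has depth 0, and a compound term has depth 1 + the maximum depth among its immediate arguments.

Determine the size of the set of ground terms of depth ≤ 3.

4

With no function symbols every ground term is a constant, so there are exactly 4 ground terms at every depth bound.
N_0 = 4
N_1 = 4
N_2 = 4
N_3 = 4
Explicitly: c1, c0, c3, c2.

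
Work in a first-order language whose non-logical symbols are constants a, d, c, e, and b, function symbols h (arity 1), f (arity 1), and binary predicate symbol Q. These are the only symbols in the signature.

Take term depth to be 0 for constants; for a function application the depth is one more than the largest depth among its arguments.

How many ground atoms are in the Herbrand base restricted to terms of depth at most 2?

First count ground terms of depth ≤ 2.
If N_k denotes the number of depth-≤k ground terms, the 5 constants give N_0 = 5, and each function symbol of arity r contributes N_{k-1}^r new terms at level k: N_k = 5 + N_{k-1} + N_{k-1}.
N_0 = 5
N_1 = 5 + 5 + 5 = 15
N_2 = 5 + 15 + 15 = 35
So |H| = 35.
A ground atom is a predicate applied to a tuple of terms from H, so the count is the sum over predicates of |H|^arity:
  Q: 35^2 = 1225
Total ground atoms: 1225.

1225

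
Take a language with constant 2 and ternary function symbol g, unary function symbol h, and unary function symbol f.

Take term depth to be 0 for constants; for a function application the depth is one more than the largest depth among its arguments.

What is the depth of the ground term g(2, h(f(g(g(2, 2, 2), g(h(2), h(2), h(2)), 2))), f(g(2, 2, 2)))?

depth(g(2, 2, 2)) = 1 + max(0, 0, 0) = 1
depth(h(2)) = 1 + depth(2) = 1 + 0 = 1
depth(g(h(2), h(2), h(2))) = 1 + max(1, 1, 1) = 2
depth(g(g(2, 2, 2), g(h(2), h(2), h(2)), 2)) = 1 + max(1, 2, 0) = 3
depth(f(g(g(2, 2, 2), g(h(2), h(2), h(2)), 2))) = 1 + depth(g(g(2, 2, 2), g(h(2), h(2), h(2)), 2)) = 1 + 3 = 4
depth(h(f(g(g(2, 2, 2), g(h(2), h(2), h(2)), 2)))) = 1 + depth(f(g(g(2, 2, 2), g(h(2), h(2), h(2)), 2))) = 1 + 4 = 5
depth(f(g(2, 2, 2))) = 1 + depth(g(2, 2, 2)) = 1 + 1 = 2
depth(g(2, h(f(g(g(2, 2, 2), g(h(2), h(2), h(2)), 2))), f(g(2, 2, 2)))) = 1 + max(0, 5, 2) = 6

6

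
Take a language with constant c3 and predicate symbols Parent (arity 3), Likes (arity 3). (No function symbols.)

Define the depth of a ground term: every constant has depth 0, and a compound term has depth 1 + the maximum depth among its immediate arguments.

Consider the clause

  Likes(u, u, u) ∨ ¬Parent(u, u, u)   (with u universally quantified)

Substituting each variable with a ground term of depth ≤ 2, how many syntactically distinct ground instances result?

1

Ground terms of depth ≤ 2:
  With no function symbols every ground term is a constant, so there is exactly 1 ground term at every depth bound.
  N_0 = 1
  N_1 = 1
  N_2 = 1
So there is exactly 1 ground term available for substitution.
The body mentions the single quantified variable u; since ground terms form a free algebra, no two substitutions collapse to the same formula.
Number of ground instances = 1.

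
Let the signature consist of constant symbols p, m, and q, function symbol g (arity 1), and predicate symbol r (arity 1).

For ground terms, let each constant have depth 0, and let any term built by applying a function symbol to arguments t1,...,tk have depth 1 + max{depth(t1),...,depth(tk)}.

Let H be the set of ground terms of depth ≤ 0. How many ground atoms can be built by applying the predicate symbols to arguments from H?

First count ground terms of depth ≤ 0.
Let N_k = |{terms of depth ≤ k}|. Then N_0 = 3 and N_k = 3 + N_{k-1} for k ≥ 1 (one summand per function symbol, arity giving the exponent).
N_0 = 3
Explicitly: p, m, q.
So |H| = 3.
Each predicate of arity r yields |H|^r ground atoms (one per choice of an r-tuple from H):
  r: 3
Total ground atoms: 3.

3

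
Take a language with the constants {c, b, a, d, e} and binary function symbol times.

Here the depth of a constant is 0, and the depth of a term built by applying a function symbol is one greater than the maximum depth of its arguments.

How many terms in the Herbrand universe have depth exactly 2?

Write N_k for the number of ground terms of depth ≤ k. A term of depth ≤ k is either a constant or a function symbol applied to arguments of depth ≤ k−1, so N_k = 5 + N_{k-1}^2.
N_0 = 5
N_1 = 5 + 5^2 = 30
N_2 = 5 + 30^2 = 905
Terms of depth exactly 2: N_2 − N_1 = 905 − 30 = 875.

875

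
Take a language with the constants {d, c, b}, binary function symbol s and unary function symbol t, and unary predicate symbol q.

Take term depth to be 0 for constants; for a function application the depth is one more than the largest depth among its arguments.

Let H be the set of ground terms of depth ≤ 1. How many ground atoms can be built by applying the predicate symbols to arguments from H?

15

First count ground terms of depth ≤ 1.
Let N_k = |{terms of depth ≤ k}|. Then N_0 = 3 and N_k = 3 + N_{k-1}^2 + N_{k-1} for k ≥ 1 (one summand per function symbol, arity giving the exponent).
N_0 = 3
N_1 = 3 + 3^2 + 3 = 15
So |H| = 15.
Each predicate of arity r yields |H|^r ground atoms (one per choice of an r-tuple from H):
  q: 15
Total ground atoms: 15.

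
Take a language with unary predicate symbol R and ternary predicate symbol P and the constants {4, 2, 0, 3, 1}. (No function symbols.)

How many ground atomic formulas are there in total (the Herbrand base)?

130

With no function symbols, the Herbrand universe is just the 5 constants.
Ground atoms per predicate: R: 5, P: 5^3 = 125.
Herbrand base size = 5 + 125 = 130.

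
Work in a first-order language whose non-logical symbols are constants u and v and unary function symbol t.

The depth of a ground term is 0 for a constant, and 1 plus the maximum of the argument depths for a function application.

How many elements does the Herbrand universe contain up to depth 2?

6

Count level by level. With function symbols t/1, the terms of depth ≤ k are the 2 constants together with each function applied to depth-≤(k−1) tuples, so N_k = 2 + N_{k-1}.
N_0 = 2
N_1 = 2 + 2 = 4
N_2 = 2 + 4 = 6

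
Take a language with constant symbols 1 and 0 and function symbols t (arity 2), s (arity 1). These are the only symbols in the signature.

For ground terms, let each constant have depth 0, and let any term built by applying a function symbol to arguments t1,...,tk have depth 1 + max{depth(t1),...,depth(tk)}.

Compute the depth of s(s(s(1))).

3

depth(s(1)) = 1 + depth(1) = 1 + 0 = 1
depth(s(s(1))) = 1 + depth(s(1)) = 1 + 1 = 2
depth(s(s(s(1)))) = 1 + depth(s(s(1))) = 1 + 2 = 3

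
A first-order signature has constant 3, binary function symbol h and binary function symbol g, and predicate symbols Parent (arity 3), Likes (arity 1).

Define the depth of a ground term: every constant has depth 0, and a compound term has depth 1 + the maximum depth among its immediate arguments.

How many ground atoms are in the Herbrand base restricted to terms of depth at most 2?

First count ground terms of depth ≤ 2.
Let N_k = |{terms of depth ≤ k}|. Then N_0 = 1 and N_k = 1 + N_{k-1}^2 + N_{k-1}^2 for k ≥ 1 (one summand per function symbol, arity giving the exponent).
N_0 = 1
N_1 = 1 + 1^2 + 1^2 = 3
N_2 = 1 + 3^2 + 3^2 = 19
So |H| = 19.
For each predicate symbol, the number of ground atoms is |H| raised to its arity; summing:
  Parent: 19^3 = 6859;  Likes: 19
Total ground atoms: 6859 + 19 = 6878.

6878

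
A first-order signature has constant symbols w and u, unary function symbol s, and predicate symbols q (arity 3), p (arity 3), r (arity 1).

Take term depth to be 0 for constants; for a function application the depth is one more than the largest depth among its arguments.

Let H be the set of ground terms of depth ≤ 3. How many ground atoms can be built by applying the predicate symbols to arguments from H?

First count ground terms of depth ≤ 3.
Count level by level. With function symbols s/1, the terms of depth ≤ k are the 2 constants together with each function applied to depth-≤(k−1) tuples, so N_k = 2 + N_{k-1}.
N_0 = 2
N_1 = 2 + 2 = 4
N_2 = 2 + 4 = 6
N_3 = 2 + 6 = 8
So |H| = 8.
A ground atom is a predicate applied to a tuple of terms from H, so the count is the sum over predicates of |H|^arity:
  q: 8^3 = 512;  p: 8^3 = 512;  r: 8
Total ground atoms: 512 + 512 + 8 = 1032.

1032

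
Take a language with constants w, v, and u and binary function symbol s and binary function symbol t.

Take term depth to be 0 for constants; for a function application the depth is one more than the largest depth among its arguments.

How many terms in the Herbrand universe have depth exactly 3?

1565568

If N_k denotes the number of depth-≤k ground terms, the 3 constants give N_0 = 3, and each function symbol of arity r contributes N_{k-1}^r new terms at level k: N_k = 3 + N_{k-1}^2 + N_{k-1}^2.
N_0 = 3
N_1 = 3 + 3^2 + 3^2 = 21
N_2 = 3 + 21^2 + 21^2 = 885
N_3 = 3 + 885^2 + 885^2 = 1566453
Terms of depth exactly 3: N_3 − N_2 = 1566453 − 885 = 1565568.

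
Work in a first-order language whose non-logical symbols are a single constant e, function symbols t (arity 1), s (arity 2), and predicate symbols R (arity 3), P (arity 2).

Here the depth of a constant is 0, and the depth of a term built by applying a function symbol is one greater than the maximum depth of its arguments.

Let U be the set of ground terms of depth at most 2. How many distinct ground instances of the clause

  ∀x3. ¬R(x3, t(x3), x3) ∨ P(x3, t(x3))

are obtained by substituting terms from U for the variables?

13

Ground terms of depth ≤ 2:
  Let N_k count ground terms of depth at most k. Each non-constant term of depth ≤ k is some function symbol applied to depth-≤(k−1) arguments, giving N_k = 1 + N_{k-1} + N_{k-1}^2.
  N_0 = 1
  N_1 = 1 + 1 + 1^2 = 3
  N_2 = 1 + 3 + 3^2 = 13
So there are 13 ground terms available for substitution.
The variable x3 ranges independently over the available ground terms, and distinct assignments produce distinct instances.
Number of ground instances = 13.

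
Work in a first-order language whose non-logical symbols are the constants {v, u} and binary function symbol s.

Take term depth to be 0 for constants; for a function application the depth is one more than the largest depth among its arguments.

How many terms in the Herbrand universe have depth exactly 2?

Let N_k count ground terms of depth at most k. Each non-constant term of depth ≤ k is some function symbol applied to depth-≤(k−1) arguments, giving N_k = 2 + N_{k-1}^2.
N_0 = 2
N_1 = 2 + 2^2 = 6
N_2 = 2 + 6^2 = 38
Terms of depth exactly 2: N_2 − N_1 = 38 − 6 = 32.

32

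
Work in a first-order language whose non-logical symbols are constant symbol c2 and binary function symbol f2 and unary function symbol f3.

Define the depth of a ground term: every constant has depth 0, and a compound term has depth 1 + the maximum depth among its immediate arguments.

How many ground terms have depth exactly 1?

2

Write N_k for the number of ground terms of depth ≤ k. A term of depth ≤ k is either a constant or a function symbol applied to arguments of depth ≤ k−1, so N_k = 1 + N_{k-1}^2 + N_{k-1}.
N_0 = 1
N_1 = 1 + 1^2 + 1 = 3
Terms of depth exactly 1: N_1 − N_0 = 3 − 1 = 2.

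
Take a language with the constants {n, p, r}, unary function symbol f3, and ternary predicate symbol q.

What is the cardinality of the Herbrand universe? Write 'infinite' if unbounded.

The signature has at least one function symbol (f3, arity 1) and at least one constant (n).
Iterating f3 gives infinitely many distinct ground terms: n, f3(n), f3(f3(n)), ...
So the Herbrand universe is infinite.

infinite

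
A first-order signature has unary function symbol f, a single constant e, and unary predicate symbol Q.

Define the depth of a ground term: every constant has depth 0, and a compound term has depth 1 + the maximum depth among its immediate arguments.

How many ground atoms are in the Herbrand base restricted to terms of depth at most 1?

First count ground terms of depth ≤ 1.
If N_k denotes the number of depth-≤k ground terms, the 1 constant gives N_0 = 1, and each function symbol of arity r contributes N_{k-1}^r new terms at level k: N_k = 1 + N_{k-1}.
N_0 = 1
N_1 = 1 + 1 = 2
Explicitly: e, f(e).
So |H| = 2.
Each predicate of arity r yields |H|^r ground atoms (one per choice of an r-tuple from H):
  Q: 2
Total ground atoms: 2.

2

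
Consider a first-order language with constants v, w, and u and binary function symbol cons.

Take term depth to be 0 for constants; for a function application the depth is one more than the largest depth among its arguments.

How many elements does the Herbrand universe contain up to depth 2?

Let N_k count ground terms of depth at most k. Each non-constant term of depth ≤ k is some function symbol applied to depth-≤(k−1) arguments, giving N_k = 3 + N_{k-1}^2.
N_0 = 3
N_1 = 3 + 3^2 = 12
N_2 = 3 + 12^2 = 147

147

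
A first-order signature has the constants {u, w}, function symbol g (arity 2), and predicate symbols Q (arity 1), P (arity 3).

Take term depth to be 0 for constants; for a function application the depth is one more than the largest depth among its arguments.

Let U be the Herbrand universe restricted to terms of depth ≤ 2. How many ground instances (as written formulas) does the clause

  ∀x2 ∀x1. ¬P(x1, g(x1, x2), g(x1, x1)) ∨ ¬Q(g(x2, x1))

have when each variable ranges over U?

1444

Ground terms of depth ≤ 2:
  Let N_k count ground terms of depth at most k. Each non-constant term of depth ≤ k is some function symbol applied to depth-≤(k−1) arguments, giving N_k = 2 + N_{k-1}^2.
  N_0 = 2
  N_1 = 2 + 2^2 = 6
  N_2 = 2 + 6^2 = 38
So there are 38 ground terms available for substitution.
Each of x2, x1 ranges independently over the available ground terms, and distinct assignments produce distinct instances.
Number of ground instances = 38^2 = 1444.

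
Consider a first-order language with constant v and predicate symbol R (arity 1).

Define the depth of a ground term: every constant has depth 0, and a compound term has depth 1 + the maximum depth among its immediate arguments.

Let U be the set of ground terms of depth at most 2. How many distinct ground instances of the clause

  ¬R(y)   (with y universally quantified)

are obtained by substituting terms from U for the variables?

Ground terms of depth ≤ 2:
  With no function symbols every ground term is a constant, so there is exactly 1 ground term at every depth bound.
  N_0 = 1
  N_1 = 1
  N_2 = 1
  Explicitly: v.
So there is exactly 1 ground term available for substitution.
The variable y ranges independently over the available ground terms, and distinct assignments produce distinct instances.
Number of ground instances = 1.

1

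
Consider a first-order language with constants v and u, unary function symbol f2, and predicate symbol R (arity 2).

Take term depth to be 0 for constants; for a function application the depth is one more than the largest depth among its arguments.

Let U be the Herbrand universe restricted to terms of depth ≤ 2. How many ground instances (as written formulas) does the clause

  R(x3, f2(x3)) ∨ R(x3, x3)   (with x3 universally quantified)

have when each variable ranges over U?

Ground terms of depth ≤ 2:
  Count level by level. With function symbols f2/1, the terms of depth ≤ k are the 2 constants together with each function applied to depth-≤(k−1) tuples, so N_k = 2 + N_{k-1}.
  N_0 = 2
  N_1 = 2 + 2 = 4
  N_2 = 2 + 4 = 6
  Explicitly: v, u, f2(v), f2(u), f2(f2(v)), f2(f2(u)).
So there are 6 ground terms available for substitution.
The variable x3 ranges independently over the available ground terms, and distinct assignments produce distinct instances.
Number of ground instances = 6.

6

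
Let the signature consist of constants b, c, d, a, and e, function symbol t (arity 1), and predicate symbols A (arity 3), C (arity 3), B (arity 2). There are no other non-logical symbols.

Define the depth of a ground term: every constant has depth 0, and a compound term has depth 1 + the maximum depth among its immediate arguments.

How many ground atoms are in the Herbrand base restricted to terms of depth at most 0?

First count ground terms of depth ≤ 0.
If N_k denotes the number of depth-≤k ground terms, the 5 constants give N_0 = 5, and each function symbol of arity r contributes N_{k-1}^r new terms at level k: N_k = 5 + N_{k-1}.
N_0 = 5
Explicitly: b, c, d, a, e.
So |H| = 5.
For each predicate symbol, the number of ground atoms is |H| raised to its arity; summing:
  A: 5^3 = 125;  C: 5^3 = 125;  B: 5^2 = 25
Total ground atoms: 125 + 125 + 25 = 275.

275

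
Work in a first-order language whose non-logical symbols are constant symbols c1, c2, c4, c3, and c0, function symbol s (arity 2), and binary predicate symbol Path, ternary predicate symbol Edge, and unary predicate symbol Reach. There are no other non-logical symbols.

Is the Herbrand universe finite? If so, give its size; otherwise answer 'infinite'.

infinite

The signature has at least one function symbol (s, arity 2) and at least one constant (c1).
Iterating s gives infinitely many distinct ground terms: c1, s(c1, c1), s(s(c1, c1), s(c1, c1)), ...
So the Herbrand universe is infinite.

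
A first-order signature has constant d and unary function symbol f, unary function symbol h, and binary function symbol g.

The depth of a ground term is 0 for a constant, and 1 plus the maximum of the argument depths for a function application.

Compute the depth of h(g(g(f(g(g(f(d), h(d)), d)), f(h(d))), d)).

depth(f(d)) = 1 + depth(d) = 1 + 0 = 1
depth(h(d)) = 1 + depth(d) = 1 + 0 = 1
depth(g(f(d), h(d))) = 1 + max(1, 1) = 2
depth(g(g(f(d), h(d)), d)) = 1 + max(2, 0) = 3
depth(f(g(g(f(d), h(d)), d))) = 1 + depth(g(g(f(d), h(d)), d)) = 1 + 3 = 4
depth(f(h(d))) = 1 + depth(h(d)) = 1 + 1 = 2
depth(g(f(g(g(f(d), h(d)), d)), f(h(d)))) = 1 + max(4, 2) = 5
depth(g(g(f(g(g(f(d), h(d)), d)), f(h(d))), d)) = 1 + max(5, 0) = 6
depth(h(g(g(f(g(g(f(d), h(d)), d)), f(h(d))), d))) = 1 + depth(g(g(f(g(g(f(d), h(d)), d)), f(h(d))), d)) = 1 + 6 = 7

7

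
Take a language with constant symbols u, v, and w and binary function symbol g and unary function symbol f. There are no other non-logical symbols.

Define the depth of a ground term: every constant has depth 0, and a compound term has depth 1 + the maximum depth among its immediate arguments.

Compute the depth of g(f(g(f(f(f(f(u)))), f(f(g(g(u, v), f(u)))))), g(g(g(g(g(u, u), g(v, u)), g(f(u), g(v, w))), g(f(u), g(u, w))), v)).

7

depth(f(u)) = 1 + depth(u) = 1 + 0 = 1
depth(f(f(u))) = 1 + depth(f(u)) = 1 + 1 = 2
depth(f(f(f(u)))) = 1 + depth(f(f(u))) = 1 + 2 = 3
depth(f(f(f(f(u))))) = 1 + depth(f(f(f(u)))) = 1 + 3 = 4
depth(g(u, v)) = 1 + max(0, 0) = 1
depth(g(g(u, v), f(u))) = 1 + max(1, 1) = 2
depth(f(g(g(u, v), f(u)))) = 1 + depth(g(g(u, v), f(u))) = 1 + 2 = 3
depth(f(f(g(g(u, v), f(u))))) = 1 + depth(f(g(g(u, v), f(u)))) = 1 + 3 = 4
depth(g(f(f(f(f(u)))), f(f(g(g(u, v), f(u)))))) = 1 + max(4, 4) = 5
depth(f(g(f(f(f(f(u)))), f(f(g(g(u, v), f(u))))))) = 1 + depth(g(f(f(f(f(u)))), f(f(g(g(u, v), f(u)))))) = 1 + 5 = 6
depth(g(u, u)) = 1 + max(0, 0) = 1
depth(g(v, u)) = 1 + max(0, 0) = 1
depth(g(g(u, u), g(v, u))) = 1 + max(1, 1) = 2
depth(g(v, w)) = 1 + max(0, 0) = 1
depth(g(f(u), g(v, w))) = 1 + max(1, 1) = 2
depth(g(g(g(u, u), g(v, u)), g(f(u), g(v, w)))) = 1 + max(2, 2) = 3
depth(g(u, w)) = 1 + max(0, 0) = 1
depth(g(f(u), g(u, w))) = 1 + max(1, 1) = 2
depth(g(g(g(g(u, u), g(v, u)), g(f(u), g(v, w))), g(f(u), g(u, w)))) = 1 + max(3, 2) = 4
depth(g(g(g(g(g(u, u), g(v, u)), g(f(u), g(v, w))), g(f(u), g(u, w))), v)) = 1 + max(4, 0) = 5
depth(g(f(g(f(f(f(f(u)))), f(f(g(g(u, v), f(u)))))), g(g(g(g(g(u, u), g(v, u)), g(f(u), g(v, w))), g(f(u), g(u, w))), v))) = 1 + max(6, 5) = 7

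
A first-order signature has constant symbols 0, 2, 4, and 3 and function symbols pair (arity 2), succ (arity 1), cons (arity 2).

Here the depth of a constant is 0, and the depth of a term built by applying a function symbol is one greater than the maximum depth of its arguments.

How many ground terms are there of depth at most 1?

Let N_k = |{terms of depth ≤ k}|. Then N_0 = 4 and N_k = 4 + N_{k-1}^2 + N_{k-1} + N_{k-1}^2 for k ≥ 1 (one summand per function symbol, arity giving the exponent).
N_0 = 4
N_1 = 4 + 4^2 + 4 + 4^2 = 40

40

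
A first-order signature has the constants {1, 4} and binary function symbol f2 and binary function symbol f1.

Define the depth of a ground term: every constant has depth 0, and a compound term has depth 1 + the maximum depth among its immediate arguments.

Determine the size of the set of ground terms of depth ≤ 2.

202

Write N_k for the number of ground terms of depth ≤ k. A term of depth ≤ k is either a constant or a function symbol applied to arguments of depth ≤ k−1, so N_k = 2 + N_{k-1}^2 + N_{k-1}^2.
N_0 = 2
N_1 = 2 + 2^2 + 2^2 = 10
N_2 = 2 + 10^2 + 10^2 = 202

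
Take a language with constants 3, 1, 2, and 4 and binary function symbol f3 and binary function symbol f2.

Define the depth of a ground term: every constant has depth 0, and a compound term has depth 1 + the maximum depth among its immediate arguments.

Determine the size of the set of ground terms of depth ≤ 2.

Let N_k count ground terms of depth at most k. Each non-constant term of depth ≤ k is some function symbol applied to depth-≤(k−1) arguments, giving N_k = 4 + N_{k-1}^2 + N_{k-1}^2.
N_0 = 4
N_1 = 4 + 4^2 + 4^2 = 36
N_2 = 4 + 36^2 + 36^2 = 2596

2596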